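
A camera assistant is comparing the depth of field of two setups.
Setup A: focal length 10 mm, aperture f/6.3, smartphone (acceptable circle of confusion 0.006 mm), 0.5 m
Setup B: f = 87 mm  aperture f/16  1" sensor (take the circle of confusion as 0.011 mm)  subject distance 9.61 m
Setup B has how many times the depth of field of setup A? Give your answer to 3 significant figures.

23.3

Setup A: H = 10²/(6.3×0.006) + 10 ≈ 2655.5 mm; DoF = Df − Dn = 613.66 − 421.86 ≈ 191.80 mm.
Setup B: H = 87²/(16×0.011) + 87 ≈ 43092.7 mm; DoF = Df − Dn = 12343.2 − 7867.8 ≈ 4475.4 mm.
Ratio = 4475.4 / 191.80 ≈ 23.3.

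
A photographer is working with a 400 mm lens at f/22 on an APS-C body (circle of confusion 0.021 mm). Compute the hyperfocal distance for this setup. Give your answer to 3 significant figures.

347 m

Hyperfocal distance H = f²/(N·c) + f = 400²/(22 × 0.021) + 400 = 160000/0.462 + 400 ≈ 346720.3 mm ≈ 347 m.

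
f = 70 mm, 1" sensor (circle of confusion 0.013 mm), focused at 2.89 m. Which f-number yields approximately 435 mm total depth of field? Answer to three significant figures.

f/10

Write h = H − f = f²/(N·c). The thin-lens limits are Dn = s·h/(h + (s−f)) and Df = s·h/(h − (s−f)), so DoF = Df − Dn = 2·s·(s−f)·h / (h² − (s−f)²).
That is a quadratic in h: DoF·h² − 2·s·(s−f)·h − DoF·(s−f)² = 0 ⇒ h = (s−f)·(s + √(s² + DoF²)) / DoF = 2820 × (2890 + √(2890² + 435²)) / 435 = 2820 × (2890 + 2922.55) / 435 ≈ 37681 mm.
Then N = f²/(c·h) = 70² / (0.013 × 37681) = 4900 / 489.86 ≈ 10.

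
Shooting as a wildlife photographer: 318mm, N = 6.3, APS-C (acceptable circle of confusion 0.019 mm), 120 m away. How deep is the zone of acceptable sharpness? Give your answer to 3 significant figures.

34.7 m

Hyperfocal distance H = f²/(N·c) + f = 318²/(6.3 × 0.019) + 318 = 101124/0.1197 + 318 ≈ 845130.0 mm ≈ 845.1 m.
Near limit Dn = s·(H − f)/(H + s − 2f) = 120000 × (845130.0 − 318) / (845130.0 + 120000 − 2 × 318) = 120000 × 844812.0 / 964494.0 ≈ 105109 mm.
Far limit Df = s·(H − f)/(H − s) = 120000 × (845130.0 − 318) / (845130.0 − 120000) = 120000 × 844812.0 / 725130.0 ≈ 139806 mm.
Depth of field = Df − Dn = 139806 − 105109 ≈ 34697 mm ≈ 34.7 m.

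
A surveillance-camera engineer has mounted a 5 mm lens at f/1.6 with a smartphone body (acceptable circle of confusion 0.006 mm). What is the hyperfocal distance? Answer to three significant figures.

2.61 m

Hyperfocal distance H = f²/(N·c) + f = 5²/(1.6 × 0.006) + 5 = 25/0.0096 + 5 ≈ 2609.2 mm ≈ 2.61 m.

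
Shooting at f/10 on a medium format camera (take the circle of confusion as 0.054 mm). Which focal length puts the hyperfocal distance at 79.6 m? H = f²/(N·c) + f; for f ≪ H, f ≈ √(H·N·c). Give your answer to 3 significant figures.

207 mm

From H = f²/(N·c) + f, with f ≪ H: f ≈ √(H·N·c) = √(79600 × 10 × 0.054) = √42984 ≈ 207.3 mm.
The +f correction barely moves this — solving exactly, f² + N·c·f − N·c·H = 0 ⇒ f = (−N·c + √((N·c)² + 4·N·c·H))/2 = (−0.54 + √171936)/2 ≈ 207.06 mm, so f ≈ 207 mm.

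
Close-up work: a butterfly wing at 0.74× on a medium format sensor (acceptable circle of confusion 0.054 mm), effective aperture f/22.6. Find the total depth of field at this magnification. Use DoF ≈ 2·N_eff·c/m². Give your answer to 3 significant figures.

At magnification m, DoF ≈ 2·N_eff·c/m² = 2 × 22.6 × 0.054 / 0.74² = 2.441 / 0.5476 ≈ 4.46 mm.

4.46 mm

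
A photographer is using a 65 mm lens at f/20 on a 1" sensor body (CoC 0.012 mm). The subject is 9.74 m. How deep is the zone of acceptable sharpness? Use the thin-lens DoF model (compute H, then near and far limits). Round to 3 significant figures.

Hyperfocal distance H = f²/(N·c) + f = 65²/(20 × 0.012) + 65 = 4225/0.24 + 65 ≈ 17669.2 mm ≈ 17.67 m.
Near limit Dn = s·(H − f)/(H + s − 2f) = 9740 × (17669.2 − 65) / (17669.2 + 9740 − 2 × 65) = 9740 × 17604.2 / 27279.2 ≈ 6286 mm.
Far limit Df = s·(H − f)/(H − s) = 9740 × (17669.2 − 65) / (17669.2 − 9740) = 9740 × 17604.2 / 7929.2 ≈ 21625 mm.
Depth of field = Df − Dn = 21625 − 6286 ≈ 15339 mm ≈ 15.3 m.

15.3 m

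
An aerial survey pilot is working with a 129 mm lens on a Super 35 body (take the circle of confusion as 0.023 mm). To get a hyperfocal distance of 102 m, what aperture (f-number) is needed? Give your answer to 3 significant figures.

Rearrange H = f²/(N·c) + f for N: N = f² / ((H − f)·c).
N = 129² / ((102000 − 129) × 0.023) = 16641 / 2343 ≈ 7.10.

f/7.10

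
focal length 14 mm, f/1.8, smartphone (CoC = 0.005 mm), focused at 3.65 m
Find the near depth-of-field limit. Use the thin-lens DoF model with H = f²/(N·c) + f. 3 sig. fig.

3.13 m

Hyperfocal distance H = f²/(N·c) + f = 14²/(1.8 × 0.005) + 14 = 196/0.009 + 14 ≈ 21791.8 mm ≈ 21.79 m.
Near limit Dn = s·(H − f)/(H + s − 2f) = 3650 × (21791.8 − 14) / (21791.8 + 3650 − 2 × 14) = 3650 × 21777.8 / 25413.8 ≈ 3127.8 mm ≈ 3.13 m.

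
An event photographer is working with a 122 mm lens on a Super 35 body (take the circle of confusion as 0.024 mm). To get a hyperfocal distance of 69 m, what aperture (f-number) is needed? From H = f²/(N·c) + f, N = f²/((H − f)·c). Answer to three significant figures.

Rearrange H = f²/(N·c) + f for N: N = f² / ((H − f)·c).
N = 122² / ((69000 − 122) × 0.024) = 14884 / 1653 ≈ 9.

f/9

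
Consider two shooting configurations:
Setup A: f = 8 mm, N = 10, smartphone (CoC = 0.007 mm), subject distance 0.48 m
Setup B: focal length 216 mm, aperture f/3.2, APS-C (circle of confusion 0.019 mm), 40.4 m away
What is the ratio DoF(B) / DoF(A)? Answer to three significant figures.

Setup A: H = 8²/(10×0.007) + 8 ≈ 922.3 mm; DoF = Df − Dn = 992.25 − 316.57 ≈ 675.68 mm.
Setup B: H = 216²/(3.2×0.019) + 216 ≈ 767584.4 mm; DoF = Df − Dn = 42632.5 − 38389.7 ≈ 4242.8 mm.
Ratio = 4242.8 / 675.68 ≈ 6.28.

6.28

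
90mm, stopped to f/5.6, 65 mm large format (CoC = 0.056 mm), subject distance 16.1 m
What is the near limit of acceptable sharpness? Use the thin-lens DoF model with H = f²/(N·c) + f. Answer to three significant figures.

9.94 m

Hyperfocal distance H = f²/(N·c) + f = 90²/(5.6 × 0.056) + 90 = 8100/0.3136 + 90 ≈ 25919.1 mm ≈ 25.92 m.
Near limit Dn = s·(H − f)/(H + s − 2f) = 16100 × (25919.1 − 90) / (25919.1 + 16100 − 2 × 90) = 16100 × 25829.1 / 41839.1 ≈ 9939.2 mm ≈ 9.94 m.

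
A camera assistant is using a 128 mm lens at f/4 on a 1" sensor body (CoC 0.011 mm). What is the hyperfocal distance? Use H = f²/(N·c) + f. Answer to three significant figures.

Hyperfocal distance H = f²/(N·c) + f = 128²/(4 × 0.011) + 128 = 16384/0.044 + 128 ≈ 372491.6 mm ≈ 372 m.

372 m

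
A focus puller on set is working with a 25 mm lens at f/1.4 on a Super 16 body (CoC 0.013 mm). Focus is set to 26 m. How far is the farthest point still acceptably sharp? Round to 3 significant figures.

Hyperfocal distance H = f²/(N·c) + f = 25²/(1.4 × 0.013) + 25 = 625/0.0182 + 25 ≈ 34365.7 mm ≈ 34.37 m.
Far limit Df = s·(H − f)/(H − s) = 26000 × (34365.7 − 25) / (34365.7 − 26000) = 26000 × 34340.7 / 8365.7 ≈ 106729 mm ≈ 107 m.

107 m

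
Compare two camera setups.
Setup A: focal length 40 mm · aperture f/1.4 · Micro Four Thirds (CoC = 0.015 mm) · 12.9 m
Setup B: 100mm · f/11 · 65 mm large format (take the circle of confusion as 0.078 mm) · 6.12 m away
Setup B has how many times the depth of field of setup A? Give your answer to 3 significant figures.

Setup A: H = 40²/(1.4×0.015) + 40 ≈ 76230.5 mm; DoF = Df − Dn = 15519.5 − 11037.1 ≈ 4482.4 mm.
Setup B: H = 100²/(11×0.078) + 100 ≈ 11755.0 mm; DoF = Df − Dn = 12658.1 − 4035.6 ≈ 8622.5 mm.
Ratio = 8622.5 / 4482.4 ≈ 1.92.

1.92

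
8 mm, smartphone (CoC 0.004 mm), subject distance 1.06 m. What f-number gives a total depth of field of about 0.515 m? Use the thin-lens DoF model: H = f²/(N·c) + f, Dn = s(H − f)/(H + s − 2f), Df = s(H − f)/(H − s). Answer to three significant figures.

Write h = H − f = f²/(N·c). The thin-lens limits are Dn = s·h/(h + (s−f)) and Df = s·h/(h − (s−f)), so DoF = Df − Dn = 2·s·(s−f)·h / (h² − (s−f)²).
That is a quadratic in h: DoF·h² − 2·s·(s−f)·h − DoF·(s−f)² = 0 ⇒ h = (s−f)·(s + √(s² + DoF²)) / DoF = 1052 × (1060 + √(1060² + 515²)) / 515 = 1052 × (1060 + 1178.48) / 515 ≈ 4572.6 mm.
Then N = f²/(c·h) = 8² / (0.004 × 4572.6) = 64 / 18.290 ≈ 3.50.

f/3.50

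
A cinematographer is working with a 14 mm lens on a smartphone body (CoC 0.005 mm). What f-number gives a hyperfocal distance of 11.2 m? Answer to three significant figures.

Rearrange H = f²/(N·c) + f for N: N = f² / ((H − f)·c).
N = 14² / ((11200 − 14) × 0.005) = 196 / 55.93 ≈ 3.50.

f/3.50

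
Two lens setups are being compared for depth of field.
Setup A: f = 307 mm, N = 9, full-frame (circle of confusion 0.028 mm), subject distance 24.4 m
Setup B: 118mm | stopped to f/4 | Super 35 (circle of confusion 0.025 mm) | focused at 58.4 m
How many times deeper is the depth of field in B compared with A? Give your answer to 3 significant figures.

18.8

Setup A: H = 307²/(9×0.028) + 307 ≈ 374311.0 mm; DoF = Df − Dn = 26080.1 − 22923.3 ≈ 3156.8 mm.
Setup B: H = 118²/(4×0.025) + 118 ≈ 139358.0 mm; DoF = Df − Dn = 100442 − 41168 ≈ 59274 mm.
Ratio = 59274 / 3156.8 ≈ 18.8.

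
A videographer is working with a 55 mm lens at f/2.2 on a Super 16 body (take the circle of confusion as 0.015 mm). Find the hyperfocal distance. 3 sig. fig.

Hyperfocal distance H = f²/(N·c) + f = 55²/(2.2 × 0.015) + 55 = 3025/0.033 + 55 ≈ 91721.7 mm ≈ 91.7 m.

91.7 m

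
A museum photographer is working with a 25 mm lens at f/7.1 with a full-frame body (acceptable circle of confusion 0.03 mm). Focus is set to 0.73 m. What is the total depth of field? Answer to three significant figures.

Hyperfocal distance H = f²/(N·c) + f = 25²/(7.1 × 0.03) + 25 = 625/0.213 + 25 ≈ 2959.3 mm ≈ 2.959 m.
Near limit Dn = s·(H − f)/(H + s − 2f) = 730 × (2959.3 − 25) / (2959.3 + 730 − 2 × 25) = 730 × 2934.3 / 3639.3 ≈ 588.58 mm.
Far limit Df = s·(H − f)/(H − s) = 730 × (2959.3 − 25) / (2959.3 − 730) = 730 × 2934.3 / 2229.3 ≈ 960.86 mm.
Depth of field = Df − Dn = 960.86 − 588.58 ≈ 372.28 mm.

372 mm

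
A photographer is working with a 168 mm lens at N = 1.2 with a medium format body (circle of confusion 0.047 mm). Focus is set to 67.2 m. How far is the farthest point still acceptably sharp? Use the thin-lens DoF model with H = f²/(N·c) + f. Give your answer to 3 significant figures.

Hyperfocal distance H = f²/(N·c) + f = 168²/(1.2 × 0.047) + 168 = 28224/0.0564 + 168 ≈ 500593.5 mm ≈ 500.6 m.
Far limit Df = s·(H − f)/(H − s) = 67200 × (500593.5 − 168) / (500593.5 − 67200) = 67200 × 500425.5 / 433393.5 ≈ 77594 mm ≈ 77.6 m.

77.6 m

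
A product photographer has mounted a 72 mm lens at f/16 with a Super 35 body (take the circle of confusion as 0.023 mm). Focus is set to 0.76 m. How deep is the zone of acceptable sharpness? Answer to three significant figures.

74.4 mm

Hyperfocal distance H = f²/(N·c) + f = 72²/(16 × 0.023) + 72 = 5184/0.368 + 72 ≈ 14159.0 mm ≈ 14.16 m.
Near limit Dn = s·(H − f)/(H + s − 2f) = 760 × (14159.0 − 72) / (14159.0 + 760 − 2 × 72) = 760 × 14087.0 / 14775.0 ≈ 724.610 mm.
Far limit Df = s·(H − f)/(H − s) = 760 × (14159.0 − 72) / (14159.0 − 760) = 760 × 14087.0 / 13399.0 ≈ 799.024 mm.
Depth of field = Df − Dn = 799.024 − 724.610 ≈ 74.414 mm.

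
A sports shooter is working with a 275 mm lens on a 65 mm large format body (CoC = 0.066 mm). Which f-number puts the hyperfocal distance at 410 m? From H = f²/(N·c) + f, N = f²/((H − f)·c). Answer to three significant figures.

Rearrange H = f²/(N·c) + f for N: N = f² / ((H − f)·c).
N = 275² / ((410000 − 275) × 0.066) = 75625 / 27042 ≈ 2.80.

f/2.80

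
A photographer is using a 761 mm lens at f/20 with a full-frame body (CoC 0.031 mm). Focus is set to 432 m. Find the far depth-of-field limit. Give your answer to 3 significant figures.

Hyperfocal distance H = f²/(N·c) + f = 761²/(20 × 0.031) + 761 = 579121/0.62 + 761 ≈ 934827.1 mm ≈ 934.8 m.
Far limit Df = s·(H − f)/(H − s) = 432000 × (934827.1 − 761) / (934827.1 − 432000) = 432000 × 934066.1 / 502827.1 ≈ 802496 mm ≈ 802 m.

802 m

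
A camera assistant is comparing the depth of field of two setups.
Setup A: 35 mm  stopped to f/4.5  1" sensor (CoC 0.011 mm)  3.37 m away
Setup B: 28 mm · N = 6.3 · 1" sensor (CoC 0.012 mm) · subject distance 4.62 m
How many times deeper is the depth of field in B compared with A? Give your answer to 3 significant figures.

5.50

Setup A: H = 35²/(4.5×0.011) + 35 ≈ 24782.5 mm; DoF = Df − Dn = 3894.88 − 2969.79 ≈ 925.09 mm.
Setup B: H = 28²/(6.3×0.012) + 28 ≈ 10398.4 mm; DoF = Df − Dn = 8291.5 − 3202.1 ≈ 5089.4 mm.
Ratio = 5089.4 / 925.09 ≈ 5.50.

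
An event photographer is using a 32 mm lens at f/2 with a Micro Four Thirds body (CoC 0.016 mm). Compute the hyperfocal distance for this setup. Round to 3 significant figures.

Hyperfocal distance H = f²/(N·c) + f = 32²/(2 × 0.016) + 32 = 1024/0.032 + 32 ≈ 32032.0 mm ≈ 32.0 m.

32.0 m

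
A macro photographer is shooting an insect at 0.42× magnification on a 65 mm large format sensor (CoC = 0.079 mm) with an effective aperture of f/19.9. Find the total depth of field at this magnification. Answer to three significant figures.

17.8 mm

At magnification m, DoF ≈ 2·N_eff·c/m² = 2 × 19.9 × 0.079 / 0.42² = 3.144 / 0.1764 ≈ 17.8 mm.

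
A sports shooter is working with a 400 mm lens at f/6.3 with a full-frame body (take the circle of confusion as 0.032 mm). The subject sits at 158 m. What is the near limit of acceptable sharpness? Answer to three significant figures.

Hyperfocal distance H = f²/(N·c) + f = 400²/(6.3 × 0.032) + 400 = 160000/0.2016 + 400 ≈ 794050.8 mm ≈ 794.1 m.
Near limit Dn = s·(H − f)/(H + s − 2f) = 158000 × (794050.8 − 400) / (794050.8 + 158000 − 2 × 400) = 158000 × 793650.8 / 951250.8 ≈ 131823 mm ≈ 132 m.

132 m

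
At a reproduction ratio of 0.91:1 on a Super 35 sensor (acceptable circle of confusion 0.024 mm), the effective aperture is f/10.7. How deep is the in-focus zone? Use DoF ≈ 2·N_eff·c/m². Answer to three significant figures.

At magnification m, DoF ≈ 2·N_eff·c/m² = 2 × 10.7 × 0.024 / 0.91² = 0.5136 / 0.8281 ≈ 0.62 mm.

0.620 mm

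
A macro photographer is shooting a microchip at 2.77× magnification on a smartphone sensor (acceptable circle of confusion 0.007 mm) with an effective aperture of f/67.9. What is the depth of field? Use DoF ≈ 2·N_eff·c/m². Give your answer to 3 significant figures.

0.124 mm

At magnification m, DoF ≈ 2·N_eff·c/m² = 2 × 67.9 × 0.007 / 2.77² = 0.9506 / 7.673 ≈ 0.124 mm.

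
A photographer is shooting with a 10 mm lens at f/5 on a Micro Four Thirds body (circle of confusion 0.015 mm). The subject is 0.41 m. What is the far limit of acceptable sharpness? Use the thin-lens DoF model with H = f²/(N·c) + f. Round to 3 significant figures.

0.586 m

Hyperfocal distance H = f²/(N·c) + f = 10²/(5 × 0.015) + 10 = 100/0.075 + 10 ≈ 1343.3 mm ≈ 1.343 m.
Far limit Df = s·(H − f)/(H − s) = 410 × (1343.3 − 10) / (1343.3 − 410) = 410 × 1333.3 / 933.3 ≈ 585.71 mm ≈ 0.586 m.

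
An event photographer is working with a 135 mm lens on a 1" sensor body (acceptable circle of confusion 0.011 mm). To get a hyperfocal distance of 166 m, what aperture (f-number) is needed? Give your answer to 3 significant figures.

f/9.99

Rearrange H = f²/(N·c) + f for N: N = f² / ((H − f)·c).
N = 135² / ((166000 − 135) × 0.011) = 18225 / 1825 ≈ 9.99.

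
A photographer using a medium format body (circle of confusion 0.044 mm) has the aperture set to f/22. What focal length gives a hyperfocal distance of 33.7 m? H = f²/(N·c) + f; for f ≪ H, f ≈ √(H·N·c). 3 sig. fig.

180 mm

From H = f²/(N·c) + f, with f ≪ H: f ≈ √(H·N·c) = √(33700 × 22 × 0.044) = √32622 ≈ 180.6 mm.
Exact: f² + N·c·f − N·c·H = 0 ⇒ f = (−N·c + √((N·c)² + 4·N·c·H))/2 = (−0.968 + √130487)/2 ≈ 180.13 mm ≈ 180 mm.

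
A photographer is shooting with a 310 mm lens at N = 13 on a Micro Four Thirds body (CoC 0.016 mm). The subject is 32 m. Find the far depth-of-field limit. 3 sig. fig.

34.4 m

Hyperfocal distance H = f²/(N·c) + f = 310²/(13 × 0.016) + 310 = 96100/0.208 + 310 ≈ 462329.2 mm ≈ 462.3 m.
Far limit Df = s·(H − f)/(H − s) = 32000 × (462329.2 − 310) / (462329.2 − 32000) = 32000 × 462019.2 / 430329.2 ≈ 34357 mm ≈ 34.4 m.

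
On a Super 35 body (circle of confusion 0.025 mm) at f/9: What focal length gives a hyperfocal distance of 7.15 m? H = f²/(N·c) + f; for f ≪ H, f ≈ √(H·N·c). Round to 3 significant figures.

40.0 mm

From H = f²/(N·c) + f, with f ≪ H: f ≈ √(H·N·c) = √(7150 × 9 × 0.025) = √1608.8 ≈ 40.11 mm.
Exact: f² + N·c·f − N·c·H = 0 ⇒ f = (−N·c + √((N·c)² + 4·N·c·H))/2 = (−0.225 + √6435.1)/2 ≈ 39.997 mm ≈ 40.0 mm.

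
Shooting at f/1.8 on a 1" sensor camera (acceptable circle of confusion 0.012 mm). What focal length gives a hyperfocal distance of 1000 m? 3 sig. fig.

147 mm

From H = f²/(N·c) + f, with f ≪ H: f ≈ √(H·N·c) = √(1000000 × 1.8 × 0.012) = √21600 ≈ 147.0 mm.
The +f correction barely moves this — solving exactly, f² + N·c·f − N·c·H = 0 ⇒ f = (−N·c + √((N·c)² + 4·N·c·H))/2 = (−0.0216 + √86400)/2 ≈ 146.96 mm, so f ≈ 147 mm.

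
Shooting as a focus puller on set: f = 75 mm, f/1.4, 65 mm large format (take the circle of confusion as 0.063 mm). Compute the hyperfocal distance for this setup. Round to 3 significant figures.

63.9 m

Hyperfocal distance H = f²/(N·c) + f = 75²/(1.4 × 0.063) + 75 = 5625/0.0882 + 75 ≈ 63850.5 mm ≈ 63.9 m.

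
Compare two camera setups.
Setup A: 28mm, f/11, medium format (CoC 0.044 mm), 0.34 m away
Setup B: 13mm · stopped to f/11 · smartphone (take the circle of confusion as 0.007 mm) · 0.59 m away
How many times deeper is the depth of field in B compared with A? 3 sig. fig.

Setup A: H = 28²/(11×0.044) + 28 ≈ 1647.8 mm; DoF = Df − Dn = 421.11 − 285.09 ≈ 136.02 mm.
Setup B: H = 13²/(11×0.007) + 13 ≈ 2207.8 mm; DoF = Df − Dn = 800.43 − 467.18 ≈ 333.25 mm.
Ratio = 333.25 / 136.02 ≈ 2.45.

2.45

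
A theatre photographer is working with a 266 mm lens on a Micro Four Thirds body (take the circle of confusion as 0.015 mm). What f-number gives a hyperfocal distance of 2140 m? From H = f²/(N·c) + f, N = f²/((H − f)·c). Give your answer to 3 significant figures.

f/2.20

Rearrange H = f²/(N·c) + f for N: N = f² / ((H − f)·c).
N = 266² / ((2140000 − 266) × 0.015) = 70756 / 32096 ≈ 2.20.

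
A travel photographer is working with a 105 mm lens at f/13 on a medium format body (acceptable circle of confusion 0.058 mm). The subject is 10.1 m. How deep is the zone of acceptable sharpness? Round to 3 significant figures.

25.9 m

Hyperfocal distance H = f²/(N·c) + f = 105²/(13 × 0.058) + 105 = 11025/0.754 + 105 ≈ 14727.0 mm ≈ 14.73 m.
Near limit Dn = s·(H − f)/(H + s − 2f) = 10100 × (14727.0 − 105) / (14727.0 + 10100 − 2 × 105) = 10100 × 14622.0 / 24617.0 ≈ 5999 mm.
Far limit Df = s·(H − f)/(H − s) = 10100 × (14727.0 − 105) / (14727.0 − 10100) = 10100 × 14622.0 / 4627.0 ≈ 31917 mm.
Depth of field = Df − Dn = 31917 − 5999 ≈ 25918 mm ≈ 25.9 m.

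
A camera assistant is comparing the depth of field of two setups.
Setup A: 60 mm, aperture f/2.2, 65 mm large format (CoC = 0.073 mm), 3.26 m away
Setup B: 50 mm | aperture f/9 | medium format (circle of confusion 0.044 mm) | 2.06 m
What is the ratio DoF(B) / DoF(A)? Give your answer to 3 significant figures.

1.54

Setup A: H = 60²/(2.2×0.073) + 60 ≈ 22475.9 mm; DoF = Df − Dn = 3802.88 − 2852.75 ≈ 950.13 mm.
Setup B: H = 50²/(9×0.044) + 50 ≈ 6363.1 mm; DoF = Df − Dn = 3022.2 − 1562.5 ≈ 1459.7 mm.
Ratio = 1459.7 / 950.13 ≈ 1.54.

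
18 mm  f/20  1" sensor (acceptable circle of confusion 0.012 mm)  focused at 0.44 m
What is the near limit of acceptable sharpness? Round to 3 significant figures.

Hyperfocal distance H = f²/(N·c) + f = 18²/(20 × 0.012) + 18 = 324/0.24 + 18 ≈ 1368.0 mm ≈ 1.368 m.
Near limit Dn = s·(H − f)/(H + s − 2f) = 440 × (1368.0 − 18) / (1368.0 + 440 − 2 × 18) = 440 × 1350.0 / 1772.0 ≈ 335.21 mm.

335 mm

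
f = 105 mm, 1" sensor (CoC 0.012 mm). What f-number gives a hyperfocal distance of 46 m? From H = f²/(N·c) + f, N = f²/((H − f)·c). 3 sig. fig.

f/20

Rearrange H = f²/(N·c) + f for N: N = f² / ((H − f)·c).
N = 105² / ((46000 − 105) × 0.012) = 11025 / 550.7 ≈ 20.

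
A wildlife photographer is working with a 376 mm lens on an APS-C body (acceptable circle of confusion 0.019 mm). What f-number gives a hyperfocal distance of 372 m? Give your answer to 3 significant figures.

f/20

Rearrange H = f²/(N·c) + f for N: N = f² / ((H − f)·c).
N = 376² / ((372000 − 376) × 0.019) = 141376 / 7061 ≈ 20.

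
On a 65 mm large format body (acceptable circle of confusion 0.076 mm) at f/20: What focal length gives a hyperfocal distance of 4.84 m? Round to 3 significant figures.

From H = f²/(N·c) + f, with f ≪ H: f ≈ √(H·N·c) = √(4840 × 20 × 0.076) = √7356.8 ≈ 85.77 mm.
Exact: f² + N·c·f − N·c·H = 0 ⇒ f = (−N·c + √((N·c)² + 4·N·c·H))/2 = (−1.52 + √29430)/2 ≈ 85.015 mm ≈ 85.0 mm.

85.0 mm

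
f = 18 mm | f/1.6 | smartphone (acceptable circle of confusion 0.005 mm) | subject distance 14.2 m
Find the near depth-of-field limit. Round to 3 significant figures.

10.5 m

Hyperfocal distance H = f²/(N·c) + f = 18²/(1.6 × 0.005) + 18 = 324/0.008 + 18 ≈ 40518.0 mm ≈ 40.52 m.
Near limit Dn = s·(H − f)/(H + s − 2f) = 14200 × (40518.0 − 18) / (40518.0 + 14200 − 2 × 18) = 14200 × 40500.0 / 54682.0 ≈ 10517 mm ≈ 10.5 m.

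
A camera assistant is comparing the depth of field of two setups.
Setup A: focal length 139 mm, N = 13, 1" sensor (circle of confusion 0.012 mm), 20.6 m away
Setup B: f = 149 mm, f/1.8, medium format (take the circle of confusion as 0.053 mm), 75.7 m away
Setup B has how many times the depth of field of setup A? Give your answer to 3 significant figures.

7.85

Setup A: H = 139²/(13×0.012) + 139 ≈ 123991.6 mm; DoF = Df − Dn = 24676.7 − 17679.3 ≈ 6997.4 mm.
Setup B: H = 149²/(1.8×0.053) + 149 ≈ 232863.9 mm; DoF = Df − Dn = 112090 − 57147 ≈ 54943 mm.
Ratio = 54943 / 6997.4 ≈ 7.85.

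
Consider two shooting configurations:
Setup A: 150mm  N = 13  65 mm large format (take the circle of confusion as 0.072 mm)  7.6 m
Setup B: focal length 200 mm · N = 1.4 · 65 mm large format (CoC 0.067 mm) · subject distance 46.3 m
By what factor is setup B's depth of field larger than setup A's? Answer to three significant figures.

Setup A: H = 150²/(13×0.072) + 150 ≈ 24188.5 mm; DoF = Df − Dn = 11013.2 − 5801.9 ≈ 5211.3 mm.
Setup B: H = 200²/(1.4×0.067) + 200 ≈ 426639.2 mm; DoF = Df − Dn = 51912 − 41783 ≈ 10129 mm.
Ratio = 10129 / 5211.3 ≈ 1.94.

1.94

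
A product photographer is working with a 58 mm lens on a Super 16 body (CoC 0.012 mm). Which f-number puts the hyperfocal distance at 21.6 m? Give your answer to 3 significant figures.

Rearrange H = f²/(N·c) + f for N: N = f² / ((H − f)·c).
N = 58² / ((21600 − 58) × 0.012) = 3364 / 258.5 ≈ 13.

f/13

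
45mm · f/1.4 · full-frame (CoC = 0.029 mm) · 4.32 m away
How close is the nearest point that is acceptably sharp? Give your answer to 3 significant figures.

Hyperfocal distance H = f²/(N·c) + f = 45²/(1.4 × 0.029) + 45 = 2025/0.0406 + 45 ≈ 49921.8 mm ≈ 49.92 m.
Near limit Dn = s·(H − f)/(H + s − 2f) = 4320 × (49921.8 − 45) / (49921.8 + 4320 − 2 × 45) = 4320 × 49876.8 / 54151.8 ≈ 3979.0 mm ≈ 3.98 m.

3.98 m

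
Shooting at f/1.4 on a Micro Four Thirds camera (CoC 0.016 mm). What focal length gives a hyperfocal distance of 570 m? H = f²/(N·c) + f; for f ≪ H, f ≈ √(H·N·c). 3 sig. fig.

113 mm

From H = f²/(N·c) + f, with f ≪ H: f ≈ √(H·N·c) = √(570000 × 1.4 × 0.016) = √12768 ≈ 113.0 mm.
The +f correction barely moves this — solving exactly, f² + N·c·f − N·c·H = 0 ⇒ f = (−N·c + √((N·c)² + 4·N·c·H))/2 = (−0.0224 + √51072)/2 ≈ 112.98 mm, so f ≈ 113 mm.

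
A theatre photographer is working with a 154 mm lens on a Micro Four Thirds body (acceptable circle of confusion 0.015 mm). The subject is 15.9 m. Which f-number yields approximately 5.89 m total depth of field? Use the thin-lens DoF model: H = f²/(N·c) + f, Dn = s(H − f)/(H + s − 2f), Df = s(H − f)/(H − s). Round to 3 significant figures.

Write h = H − f = f²/(N·c). The thin-lens limits are Dn = s·h/(h + (s−f)) and Df = s·h/(h − (s−f)), so DoF = Df − Dn = 2·s·(s−f)·h / (h² − (s−f)²).
That is a quadratic in h: DoF·h² − 2·s·(s−f)·h − DoF·(s−f)² = 0 ⇒ h = (s−f)·(s + √(s² + DoF²)) / DoF = 15746 × (15900 + √(15900² + 5890²)) / 5890 = 15746 × (15900 + 16955.9) / 5890 ≈ 87835 mm.
Then N = f²/(c·h) = 154² / (0.015 × 87835) = 23716 / 1317.5 ≈ 18.

f/18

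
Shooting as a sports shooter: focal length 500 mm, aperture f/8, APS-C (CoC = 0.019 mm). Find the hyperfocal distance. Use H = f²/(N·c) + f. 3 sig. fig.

Hyperfocal distance H = f²/(N·c) + f = 500²/(8 × 0.019) + 500 = 250000/0.152 + 500 ≈ 1645236.8 mm ≈ 1650 m.

1650 m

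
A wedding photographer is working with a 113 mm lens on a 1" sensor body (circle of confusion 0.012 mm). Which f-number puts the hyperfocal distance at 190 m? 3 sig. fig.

Rearrange H = f²/(N·c) + f for N: N = f² / ((H − f)·c).
N = 113² / ((190000 − 113) × 0.012) = 12769 / 2279 ≈ 5.60.

f/5.60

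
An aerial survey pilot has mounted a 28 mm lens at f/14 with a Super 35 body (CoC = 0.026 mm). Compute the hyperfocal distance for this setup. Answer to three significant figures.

Hyperfocal distance H = f²/(N·c) + f = 28²/(14 × 0.026) + 28 = 784/0.364 + 28 ≈ 2181.8 mm ≈ 2.18 m.

2.18 m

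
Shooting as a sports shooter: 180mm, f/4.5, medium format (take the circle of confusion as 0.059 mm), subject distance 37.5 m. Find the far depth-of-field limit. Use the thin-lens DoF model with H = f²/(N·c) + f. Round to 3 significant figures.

54.0 m

Hyperfocal distance H = f²/(N·c) + f = 180²/(4.5 × 0.059) + 180 = 32400/0.2655 + 180 ≈ 122213.9 mm ≈ 122.2 m.
Far limit Df = s·(H − f)/(H − s) = 37500 × (122213.9 − 180) / (122213.9 − 37500) = 37500 × 122033.9 / 84713.9 ≈ 54020 mm ≈ 54.0 m.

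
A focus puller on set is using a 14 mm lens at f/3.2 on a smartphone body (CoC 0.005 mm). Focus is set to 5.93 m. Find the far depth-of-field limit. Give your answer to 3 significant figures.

11.5 m

Hyperfocal distance H = f²/(N·c) + f = 14²/(3.2 × 0.005) + 14 = 196/0.016 + 14 ≈ 12264.0 mm ≈ 12.26 m.
Far limit Df = s·(H − f)/(H − s) = 5930 × (12264.0 − 14) / (12264.0 − 5930) = 5930 × 12250.0 / 6334.0 ≈ 11469 mm ≈ 11.5 m.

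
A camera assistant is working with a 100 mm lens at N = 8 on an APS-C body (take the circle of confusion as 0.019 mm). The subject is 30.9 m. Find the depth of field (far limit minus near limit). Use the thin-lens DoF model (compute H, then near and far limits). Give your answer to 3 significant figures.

Hyperfocal distance H = f²/(N·c) + f = 100²/(8 × 0.019) + 100 = 10000/0.152 + 100 ≈ 65889.5 mm ≈ 65.89 m.
Near limit Dn = s·(H − f)/(H + s − 2f) = 30900 × (65889.5 − 100) / (65889.5 + 30900 − 2 × 100) = 30900 × 65789.5 / 96589.5 ≈ 21047 mm.
Far limit Df = s·(H − f)/(H − s) = 30900 × (65889.5 − 100) / (65889.5 − 30900) = 30900 × 65789.5 / 34989.5 ≈ 58100 mm.
Depth of field = Df − Dn = 58100 − 21047 ≈ 37053 mm ≈ 37.1 m.

37.1 m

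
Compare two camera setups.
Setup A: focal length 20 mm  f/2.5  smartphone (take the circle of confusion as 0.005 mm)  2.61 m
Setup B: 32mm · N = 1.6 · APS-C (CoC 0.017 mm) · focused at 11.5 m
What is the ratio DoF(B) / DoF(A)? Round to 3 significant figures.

Setup A: H = 20²/(2.5×0.005) + 20 ≈ 32020.0 mm; DoF = Df − Dn = 2839.85 − 2414.57 ≈ 425.28 mm.
Setup B: H = 32²/(1.6×0.017) + 32 ≈ 37679.1 mm; DoF = Df − Dn = 16537.7 − 8814.8 ≈ 7722.9 mm.
Ratio = 7722.9 / 425.28 ≈ 18.2.

18.2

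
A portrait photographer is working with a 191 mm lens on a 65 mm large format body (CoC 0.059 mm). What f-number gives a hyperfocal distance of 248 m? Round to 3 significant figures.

f/2.50

Rearrange H = f²/(N·c) + f for N: N = f² / ((H − f)·c).
N = 191² / ((248000 − 191) × 0.059) = 36481 / 14621 ≈ 2.50.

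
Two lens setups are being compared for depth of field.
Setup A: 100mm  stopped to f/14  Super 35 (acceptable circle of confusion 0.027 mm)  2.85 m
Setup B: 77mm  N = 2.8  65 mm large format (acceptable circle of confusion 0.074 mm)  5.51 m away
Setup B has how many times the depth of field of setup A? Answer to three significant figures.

3.62

Setup A: H = 100²/(14×0.027) + 100 ≈ 26555.0 mm; DoF = Df − Dn = 3180.63 − 2581.64 ≈ 598.99 mm.
Setup B: H = 77²/(2.8×0.074) + 77 ≈ 28691.9 mm; DoF = Df − Dn = 6801.3 − 4630.8 ≈ 2170.5 mm.
Ratio = 2170.5 / 598.99 ≈ 3.62.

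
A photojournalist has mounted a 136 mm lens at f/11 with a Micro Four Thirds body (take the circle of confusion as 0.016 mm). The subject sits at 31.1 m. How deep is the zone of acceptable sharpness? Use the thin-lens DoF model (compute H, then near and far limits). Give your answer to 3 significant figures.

Hyperfocal distance H = f²/(N·c) + f = 136²/(11 × 0.016) + 136 = 18496/0.176 + 136 ≈ 105226.9 mm ≈ 105.2 m.
Near limit Dn = s·(H − f)/(H + s − 2f) = 31100 × (105226.9 − 136) / (105226.9 + 31100 − 2 × 136) = 31100 × 105090.9 / 136054.9 ≈ 24022 mm.
Far limit Df = s·(H − f)/(H − s) = 31100 × (105226.9 − 136) / (105226.9 − 31100) = 31100 × 105090.9 / 74126.9 ≈ 44091 mm.
Depth of field = Df − Dn = 44091 − 24022 ≈ 20069 mm ≈ 20.1 m.

20.1 m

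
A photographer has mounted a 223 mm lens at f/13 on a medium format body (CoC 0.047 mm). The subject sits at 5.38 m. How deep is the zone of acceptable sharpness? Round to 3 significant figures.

Hyperfocal distance H = f²/(N·c) + f = 223²/(13 × 0.047) + 223 = 49729/0.611 + 223 ≈ 81612.5 mm ≈ 81.61 m.
Near limit Dn = s·(H − f)/(H + s − 2f) = 5380 × (81612.5 − 223) / (81612.5 + 5380 − 2 × 223) = 5380 × 81389.5 / 86546.5 ≈ 5059.42 mm.
Far limit Df = s·(H − f)/(H − s) = 5380 × (81612.5 − 223) / (81612.5 − 5380) = 5380 × 81389.5 / 76232.5 ≈ 5743.95 mm.
Depth of field = Df − Dn = 5743.95 − 5059.42 ≈ 684.53 mm ≈ 0.685 m.

0.685 m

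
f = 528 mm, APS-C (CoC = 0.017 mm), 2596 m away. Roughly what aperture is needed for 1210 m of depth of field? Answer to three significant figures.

Write h = H − f = f²/(N·c). The thin-lens limits are Dn = s·h/(h + (s−f)) and Df = s·h/(h − (s−f)), so DoF = Df − Dn = 2·s·(s−f)·h / (h² − (s−f)²).
That is a quadratic in h: DoF·h² − 2·s·(s−f)·h − DoF·(s−f)² = 0 ⇒ h = (s−f)·(s + √(s² + DoF²)) / DoF = 2595472 × (2596000 + √(2596000² + 1210000²)) / 1210000 = 2595472 × (2596000 + 2864143) / 1210000 ≈ 11712106 mm.
Then N = f²/(c·h) = 528² / (0.017 × 11712106) = 278784 / 199106 ≈ 1.40.

f/1.40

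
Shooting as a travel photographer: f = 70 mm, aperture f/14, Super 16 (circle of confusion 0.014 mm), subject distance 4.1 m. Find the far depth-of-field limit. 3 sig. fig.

Hyperfocal distance H = f²/(N·c) + f = 70²/(14 × 0.014) + 70 = 4900/0.196 + 70 ≈ 25070.0 mm ≈ 25.07 m.
Far limit Df = s·(H − f)/(H − s) = 4100 × (25070.0 − 70) / (25070.0 − 4100) = 4100 × 25000.0 / 20970.0 ≈ 4887.9 mm ≈ 4.89 m.

4.89 m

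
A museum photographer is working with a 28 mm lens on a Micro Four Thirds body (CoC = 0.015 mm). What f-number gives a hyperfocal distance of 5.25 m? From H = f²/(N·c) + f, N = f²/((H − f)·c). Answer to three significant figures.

Rearrange H = f²/(N·c) + f for N: N = f² / ((H − f)·c).
N = 28² / ((5250 − 28) × 0.015) = 784 / 78.33 ≈ 10.

f/10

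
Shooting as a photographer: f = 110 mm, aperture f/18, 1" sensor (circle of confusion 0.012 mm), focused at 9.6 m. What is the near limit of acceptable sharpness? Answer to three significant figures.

Hyperfocal distance H = f²/(N·c) + f = 110²/(18 × 0.012) + 110 = 12100/0.216 + 110 ≈ 56128.5 mm ≈ 56.13 m.
Near limit Dn = s·(H − f)/(H + s − 2f) = 9600 × (56128.5 − 110) / (56128.5 + 9600 − 2 × 110) = 9600 × 56018.5 / 65508.5 ≈ 8209.3 mm ≈ 8.21 m.

8.21 m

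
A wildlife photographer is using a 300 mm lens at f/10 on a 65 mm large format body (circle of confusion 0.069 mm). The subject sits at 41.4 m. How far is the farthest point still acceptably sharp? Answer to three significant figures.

60.4 m

Hyperfocal distance H = f²/(N·c) + f = 300²/(10 × 0.069) + 300 = 90000/0.69 + 300 ≈ 130734.8 mm ≈ 130.7 m.
Far limit Df = s·(H − f)/(H − s) = 41400 × (130734.8 − 300) / (130734.8 − 41400) = 41400 × 130434.8 / 89334.8 ≈ 60447 mm ≈ 60.4 m.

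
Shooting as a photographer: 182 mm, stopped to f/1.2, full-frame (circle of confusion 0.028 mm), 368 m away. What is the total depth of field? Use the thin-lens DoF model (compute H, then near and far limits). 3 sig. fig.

319 m

Hyperfocal distance H = f²/(N·c) + f = 182²/(1.2 × 0.028) + 182 = 33124/0.0336 + 182 ≈ 986015.3 mm ≈ 986.0 m.
Near limit Dn = s·(H − f)/(H + s − 2f) = 368000 × (986015.3 − 182) / (986015.3 + 368000 − 2 × 182) = 368000 × 985833.3 / 1353651.3 ≈ 268006 mm.
Far limit Df = s·(H − f)/(H − s) = 368000 × (986015.3 − 182) / (986015.3 − 368000) = 368000 × 985833.3 / 618015.3 ≈ 587019 mm.
Depth of field = Df − Dn = 587019 − 268006 ≈ 319013 mm ≈ 319 m.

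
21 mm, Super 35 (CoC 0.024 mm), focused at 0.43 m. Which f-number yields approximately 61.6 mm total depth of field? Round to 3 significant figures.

f/3.20

Write h = H − f = f²/(N·c). The thin-lens limits are Dn = s·h/(h + (s−f)) and Df = s·h/(h − (s−f)), so DoF = Df − Dn = 2·s·(s−f)·h / (h² − (s−f)²).
That is a quadratic in h: DoF·h² − 2·s·(s−f)·h − DoF·(s−f)² = 0 ⇒ h = (s−f)·(s + √(s² + DoF²)) / DoF = 409 × (430 + √(430² + 61.6²)) / 61.6 = 409 × (430 + 434.390) / 61.6 ≈ 5739.2 mm.
Then N = f²/(c·h) = 21² / (0.024 × 5739.2) = 441 / 137.74 ≈ 3.20.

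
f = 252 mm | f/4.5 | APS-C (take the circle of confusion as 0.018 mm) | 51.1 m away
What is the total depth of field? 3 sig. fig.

6.66 m

Hyperfocal distance H = f²/(N·c) + f = 252²/(4.5 × 0.018) + 252 = 63504/0.081 + 252 ≈ 784252.0 mm ≈ 784.3 m.
Near limit Dn = s·(H − f)/(H + s − 2f) = 51100 × (784252.0 − 252) / (784252.0 + 51100 − 2 × 252) = 51100 × 784000.0 / 834848.0 ≈ 47987.7 mm.
Far limit Df = s·(H − f)/(H − s) = 51100 × (784252.0 − 252) / (784252.0 − 51100) = 51100 × 784000.0 / 733152.0 ≈ 54644.1 mm.
Depth of field = Df − Dn = 54644.1 − 47987.7 ≈ 6656.4 mm ≈ 6.66 m.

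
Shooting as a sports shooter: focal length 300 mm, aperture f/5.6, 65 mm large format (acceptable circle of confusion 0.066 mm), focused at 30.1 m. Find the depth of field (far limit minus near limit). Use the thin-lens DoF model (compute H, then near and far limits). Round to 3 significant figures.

Hyperfocal distance H = f²/(N·c) + f = 300²/(5.6 × 0.066) + 300 = 90000/0.3696 + 300 ≈ 243806.5 mm ≈ 243.8 m.
Near limit Dn = s·(H − f)/(H + s − 2f) = 30100 × (243806.5 − 300) / (243806.5 + 30100 − 2 × 300) = 30100 × 243506.5 / 273306.5 ≈ 26818.0 mm.
Far limit Df = s·(H − f)/(H − s) = 30100 × (243806.5 − 300) / (243806.5 − 30100) = 30100 × 243506.5 / 213706.5 ≈ 34297.3 mm.
Depth of field = Df − Dn = 34297.3 − 26818.0 ≈ 7479.3 mm ≈ 7.48 m.

7.48 m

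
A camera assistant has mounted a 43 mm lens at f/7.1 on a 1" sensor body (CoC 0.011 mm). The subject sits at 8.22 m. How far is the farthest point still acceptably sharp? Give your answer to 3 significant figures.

12.6 m

Hyperfocal distance H = f²/(N·c) + f = 43²/(7.1 × 0.011) + 43 = 1849/0.0781 + 43 ≈ 23717.8 mm ≈ 23.72 m.
Far limit Df = s·(H − f)/(H − s) = 8220 × (23717.8 − 43) / (23717.8 − 8220) = 8220 × 23674.8 / 15497.8 ≈ 12557 mm ≈ 12.6 m.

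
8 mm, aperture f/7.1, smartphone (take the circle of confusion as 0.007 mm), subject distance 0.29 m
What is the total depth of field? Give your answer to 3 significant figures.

133 mm

Hyperfocal distance H = f²/(N·c) + f = 8²/(7.1 × 0.007) + 8 = 64/0.0497 + 8 ≈ 1295.7 mm ≈ 1.296 m.
Near limit Dn = s·(H − f)/(H + s − 2f) = 290 × (1295.7 − 8) / (1295.7 + 290 − 2 × 8) = 290 × 1287.7 / 1569.7 ≈ 237.90 mm.
Far limit Df = s·(H − f)/(H − s) = 290 × (1295.7 − 8) / (1295.7 − 290) = 290 × 1287.7 / 1005.7 ≈ 371.31 mm.
Depth of field = Df − Dn = 371.31 − 237.90 ≈ 133.41 mm.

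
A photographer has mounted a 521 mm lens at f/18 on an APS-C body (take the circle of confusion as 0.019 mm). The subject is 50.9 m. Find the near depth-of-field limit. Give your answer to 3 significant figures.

47.9 m

Hyperfocal distance H = f²/(N·c) + f = 521²/(18 × 0.019) + 521 = 271441/0.342 + 521 ≈ 794208.1 mm ≈ 794.2 m.
Near limit Dn = s·(H − f)/(H + s − 2f) = 50900 × (794208.1 − 521) / (794208.1 + 50900 − 2 × 521) = 50900 × 793687.1 / 844066.1 ≈ 47862 mm ≈ 47.9 m.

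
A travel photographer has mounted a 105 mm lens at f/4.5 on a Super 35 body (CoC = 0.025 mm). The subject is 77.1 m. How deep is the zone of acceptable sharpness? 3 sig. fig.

Hyperfocal distance H = f²/(N·c) + f = 105²/(4.5 × 0.025) + 105 = 11025/0.1125 + 105 ≈ 98105.0 mm ≈ 98.11 m.
Near limit Dn = s·(H − f)/(H + s − 2f) = 77100 × (98105.0 − 105) / (98105.0 + 77100 − 2 × 105) = 77100 × 98000.0 / 174995.0 ≈ 43177 mm.
Far limit Df = s·(H − f)/(H − s) = 77100 × (98105.0 − 105) / (98105.0 − 77100) = 77100 × 98000.0 / 21005.0 ≈ 359714 mm.
Depth of field = Df − Dn = 359714 − 43177 ≈ 316537 mm ≈ 317 m.

317 m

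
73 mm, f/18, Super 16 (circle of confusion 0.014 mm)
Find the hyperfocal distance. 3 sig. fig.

Hyperfocal distance H = f²/(N·c) + f = 73²/(18 × 0.014) + 73 = 5329/0.252 + 73 ≈ 21219.8 mm ≈ 21.2 m.

21.2 m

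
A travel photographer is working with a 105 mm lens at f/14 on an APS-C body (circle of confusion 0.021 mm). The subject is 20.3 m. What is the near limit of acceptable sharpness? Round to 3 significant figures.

13.2 m

Hyperfocal distance H = f²/(N·c) + f = 105²/(14 × 0.021) + 105 = 11025/0.294 + 105 ≈ 37605.0 mm ≈ 37.60 m.
Near limit Dn = s·(H − f)/(H + s − 2f) = 20300 × (37605.0 − 105) / (37605.0 + 20300 − 2 × 105) = 20300 × 37500.0 / 57695.0 ≈ 13194 mm ≈ 13.2 m.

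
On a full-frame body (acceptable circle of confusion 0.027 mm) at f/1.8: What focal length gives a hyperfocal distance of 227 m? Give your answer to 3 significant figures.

105 mm

From H = f²/(N·c) + f, with f ≪ H: f ≈ √(H·N·c) = √(227000 × 1.8 × 0.027) = √11032 ≈ 105.0 mm.
The +f correction barely moves this — solving exactly, f² + N·c·f − N·c·H = 0 ⇒ f = (−N·c + √((N·c)² + 4·N·c·H))/2 = (−0.0486 + √44129)/2 ≈ 105.01 mm, so f ≈ 105 mm.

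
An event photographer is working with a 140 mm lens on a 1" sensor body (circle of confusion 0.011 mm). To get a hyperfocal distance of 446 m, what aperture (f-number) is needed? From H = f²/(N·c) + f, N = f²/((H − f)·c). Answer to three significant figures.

f/4

Rearrange H = f²/(N·c) + f for N: N = f² / ((H − f)·c).
N = 140² / ((446000 − 140) × 0.011) = 19600 / 4904 ≈ 4.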